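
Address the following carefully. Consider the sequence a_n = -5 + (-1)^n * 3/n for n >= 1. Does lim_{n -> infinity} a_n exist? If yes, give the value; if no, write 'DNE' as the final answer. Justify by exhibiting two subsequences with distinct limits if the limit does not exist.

Examine the behaviour of a_n along subsequences.
Even-n subsequence a_{2k} = -5 + 3/(2k) -> -5. Odd-n subsequence a_{2k+1} = -5 - 3/(2k+1) -> -5. Both tend to -5, which suggests the limit is -5; verify directly.
|a_n - (-5)| = |(-1)^n * 3/n| = 3/n for every n >= 1.
Given epsilon > 0, choose a positive integer N > 3/epsilon. Then for all n >= N, |a_n - (-5)| = 3/n <= 3/N < epsilon.
So by the definition of the limit, lim a_n exists and equals -5.

-5


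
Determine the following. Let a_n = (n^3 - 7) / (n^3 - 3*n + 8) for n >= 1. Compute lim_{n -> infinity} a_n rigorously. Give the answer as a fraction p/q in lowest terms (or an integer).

Divide numerator and denominator by n^3, the highest power:
numerator / n^3 = 1 - 7/n^3
denominator / n^3 = 1 - 3/n^2 + 8/n^3
As n -> infinity, all terms of the form c/n^k (k >= 1) tend to 0.
So numerator / n^3 -> 1 and denominator / n^3 -> 1.
Therefore lim a_n = 1.

1


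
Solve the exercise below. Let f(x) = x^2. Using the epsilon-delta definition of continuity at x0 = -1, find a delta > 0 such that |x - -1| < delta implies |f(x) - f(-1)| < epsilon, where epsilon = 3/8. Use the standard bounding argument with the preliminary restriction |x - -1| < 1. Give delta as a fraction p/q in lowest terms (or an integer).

Factor: |x^2 - (-1)^2| = |x - -1| * |x + -1|.
Impose |x - -1| < 1 first. Then |x + -1| = |(x - -1) + 2*(-1)| <= |x - -1| + 2*|-1| < 1 + 2 = 3.
So |x^2 - (-1)^2| < delta * 3.
We need delta * 3 <= 3/8, i.e. delta <= 3/8/3 = 1/8.
Since 1/8 < 1, this is tighter than 1; take delta = 1/8.
So delta = 1/8 works.

1/8


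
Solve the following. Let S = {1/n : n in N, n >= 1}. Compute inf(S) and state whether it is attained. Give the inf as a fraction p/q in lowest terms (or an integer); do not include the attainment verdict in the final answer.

Analysis:
- Values: 1, 1/2, 1/3, 1/4, ... strictly decreasing.
- The maximum is 1 (n=1); sup = 1 (attained).
- The set is bounded below by 0; 1/n -> 0 so 0 is the greatest lower bound.
- 0 is not in the set, so inf = 0 is not attained.
Conclusion: inf(S) = 0, not attained in S.

0


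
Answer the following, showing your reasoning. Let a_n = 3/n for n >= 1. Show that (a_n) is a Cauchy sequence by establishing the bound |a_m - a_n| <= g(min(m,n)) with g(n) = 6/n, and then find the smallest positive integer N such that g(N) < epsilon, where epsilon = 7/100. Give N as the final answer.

For any m, n >= 1, by the triangle inequality:
|a_m - a_n| = |3/m - 3/n| <= 3*1/m + 3*1/n <= 6/min(m,n).
So g(n) = 6/n bounds the Cauchy difference. Since g(n) -> 0, (a_n) is Cauchy.
Now solve g(N) < 7/100: 6/N < 7/100 <=> N > 6 / (7/100) = 600/7.
The smallest integer strictly greater than 600/7 is N = 86.
Check: g(86) = 6/86 = 3/43 < 7/100; g(85) = 6/85 >= 7/100. So N = 86.

86


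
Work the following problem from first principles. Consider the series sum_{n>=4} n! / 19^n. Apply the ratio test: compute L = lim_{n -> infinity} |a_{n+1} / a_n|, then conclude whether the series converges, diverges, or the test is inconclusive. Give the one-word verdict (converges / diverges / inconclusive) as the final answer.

Let a_n denote the general term. Form the ratio a_{n+1}/a_n and simplify:
a_{n+1}/a_n = n/19 + 1/19
Take the limit as n -> infinity: L = infinity.
Since L = infinity > 1 (or L = infinity), the ratio test implies the series diverges.

diverges


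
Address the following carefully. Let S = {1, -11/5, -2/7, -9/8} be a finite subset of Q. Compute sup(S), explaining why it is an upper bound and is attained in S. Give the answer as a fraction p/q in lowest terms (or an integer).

S is finite, so sup(S) = max(S).
Sorted decreasing:
1, -2/7, -9/8, -11/5
The extremum is 1.
For every x in S, x <= 1. And 1 is in S, so it is attained.
Therefore sup(S) = 1.

1


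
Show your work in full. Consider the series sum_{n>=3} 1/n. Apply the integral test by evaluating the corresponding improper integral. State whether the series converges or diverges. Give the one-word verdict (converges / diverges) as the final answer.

Let f(x) = 1/x. Then f is positive, continuous, and decreasing on [3, infinity), so the integral test applies.
Compute the improper integral int_{3}^infinity f(x) dx:
  antiderivative F(x) = log(x).
  As x -> infinity, log(x) -> infinity.
  So int = infinity - log(3) = infinity. By the integral test, the series diverges.

diverges


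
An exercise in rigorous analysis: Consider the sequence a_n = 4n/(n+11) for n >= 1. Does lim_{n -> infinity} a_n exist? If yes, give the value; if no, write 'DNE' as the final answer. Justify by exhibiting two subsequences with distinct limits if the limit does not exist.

Examine the behaviour of a_n along subsequences.
Even-n subsequence a_{2k} = 4(2k)/(2k+11) -> 4. Odd-n subsequence a_{2k+1} = 4(2k+1)/(2k+12) -> 4. Both tend to 4, which suggests the limit is 4; verify directly.
|a_n - 4| = |4n - 4(n+11)| / (n+11) = 44/(n+11) < 44/n for every n >= 1.
Given epsilon > 0, choose a positive integer N > 44/epsilon. Then for all n >= N, |a_n - 4| < 44/n <= 44/N < epsilon.
So by the definition of the limit, lim a_n exists and equals 4.

4


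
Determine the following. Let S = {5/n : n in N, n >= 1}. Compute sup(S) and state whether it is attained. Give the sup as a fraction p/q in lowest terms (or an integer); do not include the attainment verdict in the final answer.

Analysis:
- Values: 5, 5/2, 5/3, 5/4, ... strictly decreasing.
- The maximum is 5 (n=1); sup = 5 (attained).
- The set is bounded below by 0; 5/n -> 0 so 0 is the greatest lower bound.
- 0 is not in the set, so inf = 0 is not attained.
Conclusion: sup(S) = 5, attained in S.

5


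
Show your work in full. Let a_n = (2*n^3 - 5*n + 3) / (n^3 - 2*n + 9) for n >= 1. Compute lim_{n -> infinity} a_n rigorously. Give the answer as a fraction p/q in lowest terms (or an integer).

Divide numerator and denominator by n^3, the highest power:
numerator / n^3 = 2 - 5/n^2 + 3/n^3
denominator / n^3 = 1 - 2/n^2 + 9/n^3
As n -> infinity, all terms of the form c/n^k (k >= 1) tend to 0.
So numerator / n^3 -> 2 and denominator / n^3 -> 1.
Therefore lim a_n = 2.

2


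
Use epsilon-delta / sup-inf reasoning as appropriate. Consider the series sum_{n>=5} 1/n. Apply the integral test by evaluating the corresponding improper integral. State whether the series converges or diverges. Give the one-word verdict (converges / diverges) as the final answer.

Let f(x) = 1/x. Then f is positive, continuous, and decreasing on [5, infinity), so the integral test applies.
Compute the improper integral int_{5}^infinity f(x) dx:
  antiderivative F(x) = log(x).
  As x -> infinity, log(x) -> infinity.
  So int = infinity - log(5) = infinity. By the integral test, the series diverges.

diverges


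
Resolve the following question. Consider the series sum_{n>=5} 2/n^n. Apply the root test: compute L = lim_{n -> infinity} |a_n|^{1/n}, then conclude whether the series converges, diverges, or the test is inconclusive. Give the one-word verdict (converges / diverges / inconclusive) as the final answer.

Let a_n denote the general term. Form |a_n|^(1/n) and simplify:
|a_n|^(1/n) = 2^(1/n)/n
Take the limit as n -> infinity: L = 0.
Since L = 0 < 1, the root test implies convergence.

converges


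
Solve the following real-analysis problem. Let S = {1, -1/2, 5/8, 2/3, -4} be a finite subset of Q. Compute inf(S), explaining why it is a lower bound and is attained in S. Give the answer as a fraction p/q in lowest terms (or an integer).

S is finite, so inf(S) = min(S).
Sorted increasing:
-4, -1/2, 5/8, 2/3, 1
The extremum is -4.
For every x in S, x >= -4. And -4 is in S, so it is attained.
Therefore inf(S) = -4.

-4


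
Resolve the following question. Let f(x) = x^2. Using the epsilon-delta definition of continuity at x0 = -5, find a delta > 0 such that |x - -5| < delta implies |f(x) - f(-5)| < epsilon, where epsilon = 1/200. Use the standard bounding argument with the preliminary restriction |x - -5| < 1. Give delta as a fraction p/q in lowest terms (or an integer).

Factor: |x^2 - (-5)^2| = |x - -5| * |x + -5|.
Impose |x - -5| < 1 first. Then |x + -5| = |(x - -5) + 2*(-5)| <= |x - -5| + 2*|-5| < 1 + 10 = 11.
So |x^2 - (-5)^2| < delta * 11.
We need delta * 11 <= 1/200, i.e. delta <= 1/200/11 = 1/2200.
Since 1/2200 < 1, this is tighter than 1; take delta = 1/2200.
So delta = 1/2200 works.

1/2200


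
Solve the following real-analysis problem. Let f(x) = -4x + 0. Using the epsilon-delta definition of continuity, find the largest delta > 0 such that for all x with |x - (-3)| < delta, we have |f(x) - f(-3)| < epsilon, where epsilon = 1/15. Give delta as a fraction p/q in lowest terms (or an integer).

We compute f(-3) = -4*(-3) + 0 = 12.
|f(x) - f(-3)| = |-4x + 0 - (12)| = |-4(x - (-3))| = 4|x - (-3)|.
We need 4|x - (-3)| < 1/15, i.e. |x - (-3)| < 1/15 / 4 = 1/60.
So any delta <= 1/60 works. Conversely, if delta > 1/60, then x = -3 + 1/60 satisfies |x - (-3)| = 1/60 < delta but |f(x) - f(-3)| = 4 * 1/60 = 1/15, which is not < 1/15; so no larger delta works.
Hence the largest such delta is 1/60.

1/60


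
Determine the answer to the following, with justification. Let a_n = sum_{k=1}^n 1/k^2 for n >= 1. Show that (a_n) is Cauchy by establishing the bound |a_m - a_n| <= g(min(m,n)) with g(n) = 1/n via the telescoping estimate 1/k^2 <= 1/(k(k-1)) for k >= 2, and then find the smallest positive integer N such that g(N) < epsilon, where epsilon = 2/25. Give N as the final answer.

For m > n >= 1: |a_m - a_n| = sum_{k=n+1}^m 1/k^2.
Use 1/k^2 <= 1/(k(k-1)) = 1/(k-1) - 1/k for k >= 2:
sum_{k=n+1}^m 1/k^2 <= sum_{k=n+1}^m (1/(k-1) - 1/k) = 1/n - 1/m <= 1/n.
By symmetry the same bound holds with n,m swapped, so |a_m - a_n| <= 1/min(m,n) = g(min(m,n)). Since g(n) -> 0, (a_n) is Cauchy.
Now solve g(N) < 2/25: 1/N < 2/25 <=> N > 1/(2/25) = 25/2.
The smallest integer strictly greater than 25/2 is N = 13.
Check: g(13) = 1/13 < 2/25; g(12) = 1/12 >= 2/25. So N = 13.

13


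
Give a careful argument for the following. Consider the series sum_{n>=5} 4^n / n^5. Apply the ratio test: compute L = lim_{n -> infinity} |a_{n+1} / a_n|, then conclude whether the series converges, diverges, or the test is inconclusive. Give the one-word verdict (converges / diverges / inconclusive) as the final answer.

Let a_n denote the general term. Form the ratio a_{n+1}/a_n and simplify:
a_{n+1}/a_n = 4*n^5/(n + 1)^5
Take the limit as n -> infinity: L = 4.
Since L = 4 > 1 (or L = infinity), the ratio test implies the series diverges.

diverges


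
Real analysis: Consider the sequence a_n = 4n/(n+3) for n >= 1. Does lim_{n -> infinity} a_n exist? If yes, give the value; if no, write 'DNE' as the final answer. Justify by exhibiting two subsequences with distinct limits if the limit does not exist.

Examine the behaviour of a_n along subsequences.
Even-n subsequence a_{2k} = 4(2k)/(2k+3) -> 4. Odd-n subsequence a_{2k+1} = 4(2k+1)/(2k+4) -> 4. Both tend to 4, which suggests the limit is 4; verify directly.
|a_n - 4| = |4n - 4(n+3)| / (n+3) = 12/(n+3) < 12/n for every n >= 1.
Given epsilon > 0, choose a positive integer N > 12/epsilon. Then for all n >= N, |a_n - 4| < 12/n <= 12/N < epsilon.
So by the definition of the limit, lim a_n exists and equals 4.

4


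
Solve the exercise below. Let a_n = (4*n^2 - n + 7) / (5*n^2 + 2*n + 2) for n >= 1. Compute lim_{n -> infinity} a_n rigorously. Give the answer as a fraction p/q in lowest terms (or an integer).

Divide numerator and denominator by n^2, the highest power:
numerator / n^2 = 4 - 1/n + 7/n^2
denominator / n^2 = 5 + 2/n + 2/n^2
As n -> infinity, all terms of the form c/n^k (k >= 1) tend to 0.
So numerator / n^2 -> 4 and denominator / n^2 -> 5.
Therefore lim a_n = 4/5.

4/5


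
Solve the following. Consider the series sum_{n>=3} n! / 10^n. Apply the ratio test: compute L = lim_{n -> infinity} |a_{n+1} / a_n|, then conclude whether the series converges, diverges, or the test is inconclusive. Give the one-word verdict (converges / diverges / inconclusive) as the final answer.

Let a_n denote the general term. Form the ratio a_{n+1}/a_n and simplify:
a_{n+1}/a_n = n/10 + 1/10
Take the limit as n -> infinity: L = infinity.
Since L = infinity > 1 (or L = infinity), the ratio test implies the series diverges.

diverges


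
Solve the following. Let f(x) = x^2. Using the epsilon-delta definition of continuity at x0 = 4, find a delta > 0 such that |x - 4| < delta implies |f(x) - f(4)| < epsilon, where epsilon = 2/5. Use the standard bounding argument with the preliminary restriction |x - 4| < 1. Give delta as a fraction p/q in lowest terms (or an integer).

Factor: |x^2 - (4)^2| = |x - 4| * |x + 4|.
Impose |x - 4| < 1 first. Then |x + 4| = |(x - 4) + 2*(4)| <= |x - 4| + 2*|4| < 1 + 8 = 9.
So |x^2 - (4)^2| < delta * 9.
We need delta * 9 <= 2/5, i.e. delta <= 2/5/9 = 2/45.
Since 2/45 < 1, this is tighter than 1; take delta = 2/45.
So delta = 2/45 works.

2/45


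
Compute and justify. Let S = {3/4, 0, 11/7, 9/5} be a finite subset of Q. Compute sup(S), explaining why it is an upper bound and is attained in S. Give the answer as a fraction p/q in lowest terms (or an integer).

S is finite, so sup(S) = max(S).
Sorted decreasing:
9/5, 11/7, 3/4, 0
The extremum is 9/5.
For every x in S, x <= 9/5. And 9/5 is in S, so it is attained.
Therefore sup(S) = 9/5.

9/5


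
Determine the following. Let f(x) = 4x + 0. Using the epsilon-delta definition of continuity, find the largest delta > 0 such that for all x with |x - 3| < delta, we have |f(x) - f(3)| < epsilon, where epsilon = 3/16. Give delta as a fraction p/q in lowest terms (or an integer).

We compute f(3) = 4*(3) + 0 = 12.
|f(x) - f(3)| = |4x + 0 - (12)| = |4(x - 3)| = 4|x - 3|.
We need 4|x - 3| < 3/16, i.e. |x - 3| < 3/16 / 4 = 3/64.
So any delta <= 3/64 works. Conversely, if delta > 3/64, then x = 3 + 3/64 satisfies |x - 3| = 3/64 < delta but |f(x) - f(3)| = 4 * 3/64 = 3/16, which is not < 3/16; so no larger delta works.
Hence the largest such delta is 3/64.

3/64


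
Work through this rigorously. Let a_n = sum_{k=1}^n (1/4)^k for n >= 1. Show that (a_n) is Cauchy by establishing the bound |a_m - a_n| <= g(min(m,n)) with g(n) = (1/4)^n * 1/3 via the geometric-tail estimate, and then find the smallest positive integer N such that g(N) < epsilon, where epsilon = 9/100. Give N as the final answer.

For m > n >= 1: |a_m - a_n| = sum_{k=n+1}^m (1/4)^k < sum_{k=n+1}^infinity (1/4)^k = (1/4)^(n+1) / (1 - 1/4) = (1/4)^n * (1/4) * (4/3) = (1/4)^n * 1/3.
So g(n) = (1/4)^n / 3. Since g(n) -> 0, (a_n) is Cauchy.
Now solve g(N) < 9/100: (1/4)^N / 3 < 9/100 <=> 4^N > 1 / (3 * 9/100) = 100/27.
Check powers of 4: 4^0 = 1 <= 100/27, 4^1 = 4 > 100/27.
So the smallest such N is 1. Check: g(1) = 1/(3 * 4) = 1/12 < 9/100.

1


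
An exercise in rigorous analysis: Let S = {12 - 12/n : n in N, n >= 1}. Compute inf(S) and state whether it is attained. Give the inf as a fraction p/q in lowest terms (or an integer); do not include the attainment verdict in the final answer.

Analysis:
- Values: 0, 6, 8, 9, ... strictly increasing.
- Minimum is 0 (n=1); inf = 0 (attained).
- 12 - 12/n -> 12 from below; sup = 12, not attained.
Conclusion: inf(S) = 0, attained in S.

0


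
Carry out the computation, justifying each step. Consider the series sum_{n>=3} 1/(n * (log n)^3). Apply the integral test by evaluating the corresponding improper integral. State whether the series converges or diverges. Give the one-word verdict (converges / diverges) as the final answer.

Let f(x) = 1/(x*log(x)^3). Then f is positive, continuous, and decreasing on [3, infinity), so the integral test applies.
Compute the improper integral int_{3}^infinity f(x) dx:
  antiderivative F(x) = -1/(2*log(x)^2).
  F(x) -> 0 as x -> infinity.  int = 0 - F(3) = 1/(2*log(3)^2) < infinity. By the integral test, the series converges.

converges


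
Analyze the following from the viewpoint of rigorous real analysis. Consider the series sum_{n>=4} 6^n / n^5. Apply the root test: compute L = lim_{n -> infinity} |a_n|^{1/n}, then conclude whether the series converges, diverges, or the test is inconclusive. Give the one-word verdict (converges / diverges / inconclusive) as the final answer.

Let a_n denote the general term. Form |a_n|^(1/n) and simplify:
|a_n|^(1/n) = 6/n^(5/n)
Take the limit as n -> infinity: L = 6.
Since L = 6 > 1, the root test implies divergence.

diverges


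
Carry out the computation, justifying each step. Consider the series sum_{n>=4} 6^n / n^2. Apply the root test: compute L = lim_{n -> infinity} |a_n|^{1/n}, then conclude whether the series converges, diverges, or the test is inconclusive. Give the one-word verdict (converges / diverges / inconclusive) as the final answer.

Let a_n denote the general term. Form |a_n|^(1/n) and simplify:
|a_n|^(1/n) = 6/n^(2/n)
Take the limit as n -> infinity: L = 6.
Since L = 6 > 1, the root test implies divergence.

diverges


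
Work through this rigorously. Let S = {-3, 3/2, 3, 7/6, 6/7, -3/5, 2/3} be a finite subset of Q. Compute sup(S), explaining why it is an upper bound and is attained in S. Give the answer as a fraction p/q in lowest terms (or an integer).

S is finite, so sup(S) = max(S).
Sorted decreasing:
3, 3/2, 7/6, 6/7, 2/3, -3/5, -3
The extremum is 3.
For every x in S, x <= 3. And 3 is in S, so it is attained.
Therefore sup(S) = 3.

3


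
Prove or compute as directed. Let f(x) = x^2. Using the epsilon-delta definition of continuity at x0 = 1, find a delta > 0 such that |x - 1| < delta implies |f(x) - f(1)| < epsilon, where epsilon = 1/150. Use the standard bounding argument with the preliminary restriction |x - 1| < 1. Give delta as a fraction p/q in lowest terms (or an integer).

Factor: |x^2 - (1)^2| = |x - 1| * |x + 1|.
Impose |x - 1| < 1 first. Then |x + 1| = |(x - 1) + 2*(1)| <= |x - 1| + 2*|1| < 1 + 2 = 3.
So |x^2 - (1)^2| < delta * 3.
We need delta * 3 <= 1/150, i.e. delta <= 1/150/3 = 1/450.
Since 1/450 < 1, this is tighter than 1; take delta = 1/450.
So delta = 1/450 works.

1/450


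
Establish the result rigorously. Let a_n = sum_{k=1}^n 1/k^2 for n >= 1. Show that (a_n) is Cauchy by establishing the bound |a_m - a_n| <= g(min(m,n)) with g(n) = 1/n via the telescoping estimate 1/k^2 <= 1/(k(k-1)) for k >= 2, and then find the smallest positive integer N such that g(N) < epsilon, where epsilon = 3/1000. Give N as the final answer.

For m > n >= 1: |a_m - a_n| = sum_{k=n+1}^m 1/k^2.
Use 1/k^2 <= 1/(k(k-1)) = 1/(k-1) - 1/k for k >= 2:
sum_{k=n+1}^m 1/k^2 <= sum_{k=n+1}^m (1/(k-1) - 1/k) = 1/n - 1/m <= 1/n.
By symmetry the same bound holds with n,m swapped, so |a_m - a_n| <= 1/min(m,n) = g(min(m,n)). Since g(n) -> 0, (a_n) is Cauchy.
Now solve g(N) < 3/1000: 1/N < 3/1000 <=> N > 1/(3/1000) = 1000/3.
The smallest integer strictly greater than 1000/3 is N = 334.
Check: g(334) = 1/334 < 3/1000; g(333) = 1/333 >= 3/1000. So N = 334.

334


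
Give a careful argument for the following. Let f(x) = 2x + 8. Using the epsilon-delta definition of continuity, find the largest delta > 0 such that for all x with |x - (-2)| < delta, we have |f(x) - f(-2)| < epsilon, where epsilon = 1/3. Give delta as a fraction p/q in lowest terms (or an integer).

We compute f(-2) = 2*(-2) + 8 = 4.
|f(x) - f(-2)| = |2x + 8 - (4)| = |2(x - (-2))| = 2|x - (-2)|.
We need 2|x - (-2)| < 1/3, i.e. |x - (-2)| < 1/3 / 2 = 1/6.
So any delta <= 1/6 works. Conversely, if delta > 1/6, then x = -2 + 1/6 satisfies |x - (-2)| = 1/6 < delta but |f(x) - f(-2)| = 2 * 1/6 = 1/3, which is not < 1/3; so no larger delta works.
Hence the largest such delta is 1/6.

1/6


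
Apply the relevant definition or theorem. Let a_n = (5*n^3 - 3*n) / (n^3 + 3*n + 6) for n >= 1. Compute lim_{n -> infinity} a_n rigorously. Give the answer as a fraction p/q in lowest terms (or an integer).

Divide numerator and denominator by n^3, the highest power:
numerator / n^3 = 5 - 3/n^2
denominator / n^3 = 1 + 3/n^2 + 6/n^3
As n -> infinity, all terms of the form c/n^k (k >= 1) tend to 0.
So numerator / n^3 -> 5 and denominator / n^3 -> 1.
Therefore lim a_n = 5.

5


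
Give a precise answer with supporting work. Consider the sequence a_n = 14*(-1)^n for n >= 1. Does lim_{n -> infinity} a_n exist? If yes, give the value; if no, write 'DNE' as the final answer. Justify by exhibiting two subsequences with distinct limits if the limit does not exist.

Examine the behaviour of a_n along subsequences.
Even-n subsequence a_{2k} = 14 -> 14. Odd-n subsequence a_{2k+1} = -14 -> -14.
Since these two subsequential limits are 14 and -14, distinct, the full sequence cannot converge (a convergent sequence has all subsequences tending to the same limit). So lim a_n does not exist.

DNE


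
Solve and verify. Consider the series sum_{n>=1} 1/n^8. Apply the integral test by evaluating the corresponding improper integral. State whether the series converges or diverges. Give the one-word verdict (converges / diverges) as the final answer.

Let f(x) = x^(-8). Then f is positive, continuous, and decreasing on [1, infinity), so the integral test applies.
Compute the improper integral int_{1}^infinity f(x) dx:
  antiderivative F(x) = -1/(7*x^7).
  As x -> infinity, F(x) -> 0 (since p = 8 > 1).
  So int = F(infinity) - F(1) = 0 - (-1/7) = 1/7.
  Finite, so by the integral test, the series converges.

converges


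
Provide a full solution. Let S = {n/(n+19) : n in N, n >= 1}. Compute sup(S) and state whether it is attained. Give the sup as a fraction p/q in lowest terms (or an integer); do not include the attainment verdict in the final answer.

Analysis:
- Values: 1/20, 2/21, 3/22, 4/23, ... strictly increasing.
- Minimum is 1/20 (n=1); inf = 1/20 (attained).
- n/(n+19) = 1 - 19/(n+19) -> 1 from below as n -> infinity, and never equals 1.
- So sup = 1 (not attained).
Conclusion: sup(S) = 1, not attained in S.

1


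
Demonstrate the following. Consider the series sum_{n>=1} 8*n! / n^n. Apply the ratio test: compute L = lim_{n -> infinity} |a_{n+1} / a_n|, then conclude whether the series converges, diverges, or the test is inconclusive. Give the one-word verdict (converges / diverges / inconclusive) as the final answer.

Let a_n denote the general term. Form the ratio a_{n+1}/a_n and simplify:
a_{n+1}/a_n = (n/(n + 1))^n
Take the limit as n -> infinity: L = exp(-1).
Since L = exp(-1) < 1, the ratio test implies the series converges.

converges


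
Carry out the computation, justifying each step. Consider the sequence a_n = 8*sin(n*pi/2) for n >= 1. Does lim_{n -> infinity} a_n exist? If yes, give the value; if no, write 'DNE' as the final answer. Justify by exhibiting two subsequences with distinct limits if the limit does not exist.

Examine the behaviour of a_n along subsequences.
a_{4k+1} = 8*sin(pi/2 + 2k*pi) = 8 -> 8. a_{4k+3} = 8*sin(3pi/2 + 2k*pi) = -8 -> -8.
Since these two subsequential limits are 8 and -8, distinct, the full sequence cannot converge (a convergent sequence has all subsequences tending to the same limit). So lim a_n does not exist.

DNE


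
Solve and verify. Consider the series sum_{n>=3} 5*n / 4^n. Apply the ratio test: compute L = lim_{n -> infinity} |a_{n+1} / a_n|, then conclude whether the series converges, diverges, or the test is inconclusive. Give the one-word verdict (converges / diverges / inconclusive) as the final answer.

Let a_n denote the general term. Form the ratio a_{n+1}/a_n and simplify:
a_{n+1}/a_n = (n + 1)/(4*n)
Take the limit as n -> infinity: L = 1/4.
Since L = 1/4 < 1, the ratio test implies the series converges.

converges


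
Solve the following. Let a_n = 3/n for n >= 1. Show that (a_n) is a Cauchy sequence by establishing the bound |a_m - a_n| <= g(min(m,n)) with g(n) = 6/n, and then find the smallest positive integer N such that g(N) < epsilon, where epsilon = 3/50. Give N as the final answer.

For any m, n >= 1, by the triangle inequality:
|a_m - a_n| = |3/m - 3/n| <= 3*1/m + 3*1/n <= 6/min(m,n).
So g(n) = 6/n bounds the Cauchy difference. Since g(n) -> 0, (a_n) is Cauchy.
Now solve g(N) < 3/50: 6/N < 3/50 <=> N > 6 / (3/50) = 100.
The smallest integer strictly greater than 100 is N = 101.
Check: g(101) = 6/101 = 6/101 < 3/50; g(100) = 3/50 >= 3/50. So N = 101.

101


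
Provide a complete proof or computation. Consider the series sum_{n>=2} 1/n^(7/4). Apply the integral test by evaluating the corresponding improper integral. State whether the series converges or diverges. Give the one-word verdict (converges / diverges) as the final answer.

Let f(x) = x^(-7/4). Then f is positive, continuous, and decreasing on [2, infinity), so the integral test applies.
Compute the improper integral int_{2}^infinity f(x) dx:
  antiderivative F(x) = -4/(3*x^(3/4)).
  As x -> infinity, F(x) -> 0 (since p = 7/4 > 1).
  So int = F(infinity) - F(2) = 0 - (-2*2^(1/4)/3) = 2*2^(1/4)/3.
  Finite, so by the integral test, the series converges.

converges


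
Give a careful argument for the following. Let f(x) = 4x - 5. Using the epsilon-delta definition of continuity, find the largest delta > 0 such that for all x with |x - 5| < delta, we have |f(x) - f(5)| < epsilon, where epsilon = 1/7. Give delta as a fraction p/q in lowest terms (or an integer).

We compute f(5) = 4*(5) - 5 = 15.
|f(x) - f(5)| = |4x - 5 - (15)| = |4(x - 5)| = 4|x - 5|.
We need 4|x - 5| < 1/7, i.e. |x - 5| < 1/7 / 4 = 1/28.
So any delta <= 1/28 works. Conversely, if delta > 1/28, then x = 5 + 1/28 satisfies |x - 5| = 1/28 < delta but |f(x) - f(5)| = 4 * 1/28 = 1/7, which is not < 1/7; so no larger delta works.
Hence the largest such delta is 1/28.

1/28


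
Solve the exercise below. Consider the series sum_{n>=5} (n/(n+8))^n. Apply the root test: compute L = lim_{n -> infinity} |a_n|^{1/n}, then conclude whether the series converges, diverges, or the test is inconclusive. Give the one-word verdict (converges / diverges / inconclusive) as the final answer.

Let a_n denote the general term. Form |a_n|^(1/n) and simplify:
|a_n|^(1/n) = n/(n + 8)
Take the limit as n -> infinity: L = 1.
Since L = 1, the root test is inconclusive. (In fact a_n = (n/(n+8))^n -> e^(-8) != 0, so the nth-term test shows divergence; but the root test itself gives no conclusion.)

inconclusive


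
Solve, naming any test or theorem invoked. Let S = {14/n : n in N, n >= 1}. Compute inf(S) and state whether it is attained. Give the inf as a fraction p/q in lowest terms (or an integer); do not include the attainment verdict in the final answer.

Analysis:
- Values: 14, 7, 14/3, 7/2, ... strictly decreasing.
- The maximum is 14 (n=1); sup = 14 (attained).
- The set is bounded below by 0; 14/n -> 0 so 0 is the greatest lower bound.
- 0 is not in the set, so inf = 0 is not attained.
Conclusion: inf(S) = 0, not attained in S.

0


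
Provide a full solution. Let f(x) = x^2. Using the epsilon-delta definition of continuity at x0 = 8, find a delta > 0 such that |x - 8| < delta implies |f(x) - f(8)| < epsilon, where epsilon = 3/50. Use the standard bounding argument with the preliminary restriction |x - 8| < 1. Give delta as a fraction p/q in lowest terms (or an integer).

Factor: |x^2 - (8)^2| = |x - 8| * |x + 8|.
Impose |x - 8| < 1 first. Then |x + 8| = |(x - 8) + 2*(8)| <= |x - 8| + 2*|8| < 1 + 16 = 17.
So |x^2 - (8)^2| < delta * 17.
We need delta * 17 <= 3/50, i.e. delta <= 3/50/17 = 3/850.
Since 3/850 < 1, this is tighter than 1; take delta = 3/850.
So delta = 3/850 works.

3/850


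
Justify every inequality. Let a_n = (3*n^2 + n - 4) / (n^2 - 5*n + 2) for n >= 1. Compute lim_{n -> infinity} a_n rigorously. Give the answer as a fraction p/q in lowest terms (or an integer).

Divide numerator and denominator by n^2, the highest power:
numerator / n^2 = 3 + 1/n - 4/n^2
denominator / n^2 = 1 - 5/n + 2/n^2
As n -> infinity, all terms of the form c/n^k (k >= 1) tend to 0.
So numerator / n^2 -> 3 and denominator / n^2 -> 1.
Therefore lim a_n = 3.

3


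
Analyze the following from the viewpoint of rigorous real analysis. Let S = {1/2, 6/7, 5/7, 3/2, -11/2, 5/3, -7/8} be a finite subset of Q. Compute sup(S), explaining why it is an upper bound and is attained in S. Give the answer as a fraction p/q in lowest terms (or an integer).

S is finite, so sup(S) = max(S).
Sorted decreasing:
5/3, 3/2, 6/7, 5/7, 1/2, -7/8, -11/2
The extremum is 5/3.
For every x in S, x <= 5/3. And 5/3 is in S, so it is attained.
Therefore sup(S) = 5/3.

5/3


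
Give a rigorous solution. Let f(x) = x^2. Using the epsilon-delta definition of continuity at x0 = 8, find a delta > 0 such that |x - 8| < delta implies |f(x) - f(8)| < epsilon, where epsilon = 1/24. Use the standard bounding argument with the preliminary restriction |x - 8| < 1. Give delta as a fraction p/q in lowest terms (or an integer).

Factor: |x^2 - (8)^2| = |x - 8| * |x + 8|.
Impose |x - 8| < 1 first. Then |x + 8| = |(x - 8) + 2*(8)| <= |x - 8| + 2*|8| < 1 + 16 = 17.
So |x^2 - (8)^2| < delta * 17.
We need delta * 17 <= 1/24, i.e. delta <= 1/24/17 = 1/408.
Since 1/408 < 1, this is tighter than 1; take delta = 1/408.
So delta = 1/408 works.

1/408


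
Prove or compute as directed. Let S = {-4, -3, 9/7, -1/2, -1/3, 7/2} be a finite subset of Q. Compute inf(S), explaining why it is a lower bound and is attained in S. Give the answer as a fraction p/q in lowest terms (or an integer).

S is finite, so inf(S) = min(S).
Sorted increasing:
-4, -3, -1/2, -1/3, 9/7, 7/2
The extremum is -4.
For every x in S, x >= -4. And -4 is in S, so it is attained.
Therefore inf(S) = -4.

-4


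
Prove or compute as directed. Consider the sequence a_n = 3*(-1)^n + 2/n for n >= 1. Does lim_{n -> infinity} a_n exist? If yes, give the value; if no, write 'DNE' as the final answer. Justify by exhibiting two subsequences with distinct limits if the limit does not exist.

Examine the behaviour of a_n along subsequences.
a_{2k} = 3 + 2/(2k) -> 3. a_{2k+1} = -3 + 2/(2k+1) -> -3.
Since these two subsequential limits are 3 and -3, distinct, the full sequence cannot converge (a convergent sequence has all subsequences tending to the same limit). So lim a_n does not exist.

DNE


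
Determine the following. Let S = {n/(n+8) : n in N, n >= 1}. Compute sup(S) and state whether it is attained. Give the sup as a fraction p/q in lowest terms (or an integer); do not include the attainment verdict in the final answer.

Analysis:
- Values: 1/9, 1/5, 3/11, 1/3, ... strictly increasing.
- Minimum is 1/9 (n=1); inf = 1/9 (attained).
- n/(n+8) = 1 - 8/(n+8) -> 1 from below as n -> infinity, and never equals 1.
- So sup = 1 (not attained).
Conclusion: sup(S) = 1, not attained in S.

1


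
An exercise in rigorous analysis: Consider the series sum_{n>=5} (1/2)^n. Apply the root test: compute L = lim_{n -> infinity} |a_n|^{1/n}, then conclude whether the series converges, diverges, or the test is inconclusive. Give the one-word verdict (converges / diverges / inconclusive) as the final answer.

Let a_n denote the general term. Form |a_n|^(1/n) and simplify:
|a_n|^(1/n) = 1/2
Take the limit as n -> infinity: L = 1/2.
Since L = 1/2 < 1, the root test implies convergence.

converges


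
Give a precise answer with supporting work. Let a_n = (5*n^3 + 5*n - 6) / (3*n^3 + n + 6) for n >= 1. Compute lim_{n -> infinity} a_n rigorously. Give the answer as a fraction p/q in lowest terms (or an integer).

Divide numerator and denominator by n^3, the highest power:
numerator / n^3 = 5 + 5/n^2 - 6/n^3
denominator / n^3 = 3 + n^(-2) + 6/n^3
As n -> infinity, all terms of the form c/n^k (k >= 1) tend to 0.
So numerator / n^3 -> 5 and denominator / n^3 -> 3.
Therefore lim a_n = 5/3.

5/3


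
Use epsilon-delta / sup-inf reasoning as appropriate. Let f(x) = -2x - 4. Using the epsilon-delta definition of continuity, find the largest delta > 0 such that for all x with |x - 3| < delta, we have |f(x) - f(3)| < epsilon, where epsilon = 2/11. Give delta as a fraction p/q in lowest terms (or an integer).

We compute f(3) = -2*(3) - 4 = -10.
|f(x) - f(3)| = |-2x - 4 - (-10)| = |-2(x - 3)| = 2|x - 3|.
We need 2|x - 3| < 2/11, i.e. |x - 3| < 2/11 / 2 = 1/11.
So any delta <= 1/11 works. Conversely, if delta > 1/11, then x = 3 + 1/11 satisfies |x - 3| = 1/11 < delta but |f(x) - f(3)| = 2 * 1/11 = 2/11, which is not < 2/11; so no larger delta works.
Hence the largest such delta is 1/11.

1/11


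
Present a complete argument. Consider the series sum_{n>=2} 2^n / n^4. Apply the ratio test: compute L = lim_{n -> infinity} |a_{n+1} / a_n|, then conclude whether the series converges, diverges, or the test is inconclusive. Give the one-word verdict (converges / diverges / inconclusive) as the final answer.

Let a_n denote the general term. Form the ratio a_{n+1}/a_n and simplify:
a_{n+1}/a_n = 2*n^4/(n + 1)^4
Take the limit as n -> infinity: L = 2.
Since L = 2 > 1 (or L = infinity), the ratio test implies the series diverges.

diverges


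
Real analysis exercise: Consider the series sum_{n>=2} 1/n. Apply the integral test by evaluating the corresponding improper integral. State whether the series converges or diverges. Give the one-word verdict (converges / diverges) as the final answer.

Let f(x) = 1/x. Then f is positive, continuous, and decreasing on [2, infinity), so the integral test applies.
Compute the improper integral int_{2}^infinity f(x) dx:
  antiderivative F(x) = log(x).
  As x -> infinity, log(x) -> infinity.
  So int = infinity - log(2) = infinity. By the integral test, the series diverges.

diverges


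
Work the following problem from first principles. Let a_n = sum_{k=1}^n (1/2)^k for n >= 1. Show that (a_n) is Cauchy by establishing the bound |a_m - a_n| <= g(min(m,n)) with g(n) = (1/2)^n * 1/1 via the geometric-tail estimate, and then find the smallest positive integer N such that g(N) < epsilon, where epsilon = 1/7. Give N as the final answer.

For m > n >= 1: |a_m - a_n| = sum_{k=n+1}^m (1/2)^k < sum_{k=n+1}^infinity (1/2)^k = (1/2)^(n+1) / (1 - 1/2) = (1/2)^n * (1/2) * (2/1) = (1/2)^n * 1/1.
So g(n) = (1/2)^n / 1. Since g(n) -> 0, (a_n) is Cauchy.
Now solve g(N) < 1/7: (1/2)^N / 1 < 1/7 <=> 2^N > 1 / (1 * 1/7) = 7.
Check powers of 2: 2^2 = 4 <= 7, 2^3 = 8 > 7.
So the smallest such N is 3. Check: g(3) = 1/(1 * 8) = 1/8 < 1/7.

3


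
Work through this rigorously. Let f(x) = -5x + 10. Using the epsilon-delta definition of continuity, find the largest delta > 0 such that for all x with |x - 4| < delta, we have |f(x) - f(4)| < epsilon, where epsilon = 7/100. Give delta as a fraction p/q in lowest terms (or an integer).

We compute f(4) = -5*(4) + 10 = -10.
|f(x) - f(4)| = |-5x + 10 - (-10)| = |-5(x - 4)| = 5|x - 4|.
We need 5|x - 4| < 7/100, i.e. |x - 4| < 7/100 / 5 = 7/500.
So any delta <= 7/500 works. Conversely, if delta > 7/500, then x = 4 + 7/500 satisfies |x - 4| = 7/500 < delta but |f(x) - f(4)| = 5 * 7/500 = 7/100, which is not < 7/100; so no larger delta works.
Hence the largest such delta is 7/500.

7/500


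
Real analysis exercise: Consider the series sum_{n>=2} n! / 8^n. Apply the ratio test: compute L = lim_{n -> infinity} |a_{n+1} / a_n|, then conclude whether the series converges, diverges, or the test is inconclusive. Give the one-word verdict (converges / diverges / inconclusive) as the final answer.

Let a_n denote the general term. Form the ratio a_{n+1}/a_n and simplify:
a_{n+1}/a_n = n/8 + 1/8
Take the limit as n -> infinity: L = infinity.
Since L = infinity > 1 (or L = infinity), the ratio test implies the series diverges.

diverges


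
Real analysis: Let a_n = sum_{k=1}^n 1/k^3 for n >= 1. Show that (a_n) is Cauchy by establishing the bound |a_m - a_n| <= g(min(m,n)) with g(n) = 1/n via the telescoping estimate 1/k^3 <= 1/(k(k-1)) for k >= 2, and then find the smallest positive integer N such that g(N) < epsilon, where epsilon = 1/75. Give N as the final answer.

For m > n >= 1: |a_m - a_n| = sum_{k=n+1}^m 1/k^3.
Use 1/k^3 <= 1/(k(k-1)) = 1/(k-1) - 1/k for k >= 2 (which holds since k^3 >= k^2 >= k(k-1) for k >= 2):
sum_{k=n+1}^m 1/k^3 <= sum_{k=n+1}^m (1/(k-1) - 1/k) = 1/n - 1/m <= 1/n.
By symmetry the same bound holds with n,m swapped, so |a_m - a_n| <= 1/min(m,n) = g(min(m,n)). Since g(n) -> 0, (a_n) is Cauchy.
Now solve g(N) < 1/75: 1/N < 1/75 <=> N > 1/(1/75) = 75.
The smallest integer strictly greater than 75 is N = 76.
Check: g(76) = 1/76 < 1/75; g(75) = 1/75 >= 1/75. So N = 76.

76


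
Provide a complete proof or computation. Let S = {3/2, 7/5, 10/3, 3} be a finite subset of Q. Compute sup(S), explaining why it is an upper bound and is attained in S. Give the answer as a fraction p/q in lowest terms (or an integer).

S is finite, so sup(S) = max(S).
Sorted decreasing:
10/3, 3, 3/2, 7/5
The extremum is 10/3.
For every x in S, x <= 10/3. And 10/3 is in S, so it is attained.
Therefore sup(S) = 10/3.

10/3


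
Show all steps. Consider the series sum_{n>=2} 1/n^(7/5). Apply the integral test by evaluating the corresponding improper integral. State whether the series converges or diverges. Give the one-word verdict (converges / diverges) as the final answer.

Let f(x) = x^(-7/5). Then f is positive, continuous, and decreasing on [2, infinity), so the integral test applies.
Compute the improper integral int_{2}^infinity f(x) dx:
  antiderivative F(x) = -5/(2*x^(2/5)).
  As x -> infinity, F(x) -> 0 (since p = 7/5 > 1).
  So int = F(infinity) - F(2) = 0 - (-5*2^(3/5)/4) = 5*2^(3/5)/4.
  Finite, so by the integral test, the series converges.

converges


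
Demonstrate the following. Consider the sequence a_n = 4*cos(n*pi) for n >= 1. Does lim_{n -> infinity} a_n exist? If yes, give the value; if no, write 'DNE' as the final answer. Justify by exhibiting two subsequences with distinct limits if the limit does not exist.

Examine the behaviour of a_n along subsequences.
cos(n*pi) = (-1)^n, so a_n = 4*(-1)^n. a_{2k} = 4 -> 4. a_{2k+1} = -4 -> -4.
Since these two subsequential limits are 4 and -4, distinct, the full sequence cannot converge (a convergent sequence has all subsequences tending to the same limit). So lim a_n does not exist.

DNE


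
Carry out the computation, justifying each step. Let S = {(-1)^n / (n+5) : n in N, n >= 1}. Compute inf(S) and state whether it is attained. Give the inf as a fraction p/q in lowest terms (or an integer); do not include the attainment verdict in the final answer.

Analysis:
- Values: -1/6, 1/7, -1/8, 1/9, -1/10, ...
- Positive terms (even n): 1/(2+5), 1/(4+5), ... decreasing -> max = 1/7 (n=2).
- Negative terms (odd n): -1/(1+5), -1/(3+5), ... increasing -> min = -1/6 (n=1).
- So sup = 1/7 (attained at n=2); inf = -1/6 (attained at n=1).
Conclusion: inf(S) = -1/6, attained in S.

-1/6


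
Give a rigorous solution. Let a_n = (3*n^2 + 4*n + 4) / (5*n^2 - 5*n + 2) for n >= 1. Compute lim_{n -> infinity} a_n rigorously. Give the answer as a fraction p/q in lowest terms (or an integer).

Divide numerator and denominator by n^2, the highest power:
numerator / n^2 = 3 + 4/n + 4/n^2
denominator / n^2 = 5 - 5/n + 2/n^2
As n -> infinity, all terms of the form c/n^k (k >= 1) tend to 0.
So numerator / n^2 -> 3 and denominator / n^2 -> 5.
Therefore lim a_n = 3/5.

3/5


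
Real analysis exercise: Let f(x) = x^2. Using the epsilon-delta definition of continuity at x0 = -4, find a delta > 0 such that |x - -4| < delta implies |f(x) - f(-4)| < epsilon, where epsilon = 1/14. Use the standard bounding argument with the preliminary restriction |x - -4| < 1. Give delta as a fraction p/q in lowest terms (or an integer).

Factor: |x^2 - (-4)^2| = |x - -4| * |x + -4|.
Impose |x - -4| < 1 first. Then |x + -4| = |(x - -4) + 2*(-4)| <= |x - -4| + 2*|-4| < 1 + 8 = 9.
So |x^2 - (-4)^2| < delta * 9.
We need delta * 9 <= 1/14, i.e. delta <= 1/14/9 = 1/126.
Since 1/126 < 1, this is tighter than 1; take delta = 1/126.
So delta = 1/126 works.

1/126


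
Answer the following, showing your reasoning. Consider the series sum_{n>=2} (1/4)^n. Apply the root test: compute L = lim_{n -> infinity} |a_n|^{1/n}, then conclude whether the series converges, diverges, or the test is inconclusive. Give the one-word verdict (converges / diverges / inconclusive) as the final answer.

Let a_n denote the general term. Form |a_n|^(1/n) and simplify:
|a_n|^(1/n) = 1/4
Take the limit as n -> infinity: L = 1/4.
Since L = 1/4 < 1, the root test implies convergence.

converges
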